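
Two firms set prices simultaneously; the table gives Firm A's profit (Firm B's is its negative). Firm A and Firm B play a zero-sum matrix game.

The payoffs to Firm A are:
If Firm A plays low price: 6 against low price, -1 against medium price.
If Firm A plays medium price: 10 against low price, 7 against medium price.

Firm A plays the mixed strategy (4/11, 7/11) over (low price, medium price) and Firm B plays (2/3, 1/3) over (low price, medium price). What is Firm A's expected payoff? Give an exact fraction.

233/33

Against (2/3, 1/3), each row's expected payoff is low price: 11/3; medium price: 9.
Taking the (4/11, 7/11)-weighted average: (4/11)·(11/3) + (7/11)·(9) = 233/33.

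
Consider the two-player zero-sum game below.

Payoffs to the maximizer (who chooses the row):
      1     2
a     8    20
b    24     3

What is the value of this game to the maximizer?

152/11

Row minima are 8 and 3, so the maximizer's maximin is 8; column maxima are 24 and 20, so the minimizer's minimax is 20. These differ, so the equilibrium is in mixed strategies.
Let the maximizer play a with probability p. The minimizer is indifferent when 8p + 24(1−p) = 20p + 3(1−p), giving p = 7/11.
Let the minimizer play 1 with probability q. The maximizer is indifferent when 8q + 20(1−q) = 24q + 3(1−q), giving q = 17/33.
The value is 8·(17/33) + (20)·(16/33) = 152/11.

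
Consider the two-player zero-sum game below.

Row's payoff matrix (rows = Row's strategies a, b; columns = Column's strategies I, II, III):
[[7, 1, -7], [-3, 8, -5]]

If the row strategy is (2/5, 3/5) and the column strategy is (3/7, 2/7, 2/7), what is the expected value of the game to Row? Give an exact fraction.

9/35

Against (3/7, 2/7, 2/7), each row's expected payoff is a: 9/7; b: -3/7.
Taking the (2/5, 3/5)-weighted average: (2/5)·(9/7) + (3/5)·(-3/7) = 9/35.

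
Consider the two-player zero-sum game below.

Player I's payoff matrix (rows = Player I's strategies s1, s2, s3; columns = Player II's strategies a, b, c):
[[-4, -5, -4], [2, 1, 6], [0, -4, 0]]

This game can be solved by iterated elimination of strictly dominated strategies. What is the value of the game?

Row s1 is strictly dominated by row s2 (2>-4, 1>-5, 6>-4); eliminate s1.
Column a is strictly dominated by b for Player II (1<2, -4<0); eliminate a.
Row s3 is strictly dominated by row s2 (1>-4, 6>0); eliminate s3.
Column c is strictly dominated by b for Player II (1<6); eliminate c.
Only (s2, b) remains, with payoff 1.

1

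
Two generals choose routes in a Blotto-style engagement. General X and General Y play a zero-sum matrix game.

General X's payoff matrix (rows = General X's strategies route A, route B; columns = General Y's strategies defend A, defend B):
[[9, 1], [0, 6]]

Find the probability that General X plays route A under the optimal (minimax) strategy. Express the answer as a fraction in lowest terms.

3/7

Row minima are 1 and 0, so General X's maximin is 1; column maxima are 9 and 6, so General Y's minimax is 6. These differ, so the equilibrium is in mixed strategies.
Let General X play route A with probability p. General Y is indifferent when 9p = p + 6(1−p), giving p = 3/7.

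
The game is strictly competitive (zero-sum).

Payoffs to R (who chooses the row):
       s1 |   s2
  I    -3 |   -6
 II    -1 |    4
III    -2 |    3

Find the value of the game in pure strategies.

-1

Row minima: -6, -1, -2 → R's maximin is -1.
Column maxima: -1, 4 → C's minimax is -1.
They coincide at (II, s1), so the value is -1.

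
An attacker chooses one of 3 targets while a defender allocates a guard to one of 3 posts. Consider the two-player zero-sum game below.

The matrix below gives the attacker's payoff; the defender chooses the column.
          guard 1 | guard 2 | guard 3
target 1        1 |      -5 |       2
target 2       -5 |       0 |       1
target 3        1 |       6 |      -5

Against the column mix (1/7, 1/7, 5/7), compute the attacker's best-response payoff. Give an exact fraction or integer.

6/7

target 1: (1)·(1/7) + (-5)·(1/7) + (2)·(5/7) = 6/7.
target 2: (-5)·(1/7) + (0)·(1/7) + (1)·(5/7) = 0.
target 3: (1)·(1/7) + (6)·(1/7) + (-5)·(5/7) = -18/7.
The best pure response is target 1 with expected payoff 6/7.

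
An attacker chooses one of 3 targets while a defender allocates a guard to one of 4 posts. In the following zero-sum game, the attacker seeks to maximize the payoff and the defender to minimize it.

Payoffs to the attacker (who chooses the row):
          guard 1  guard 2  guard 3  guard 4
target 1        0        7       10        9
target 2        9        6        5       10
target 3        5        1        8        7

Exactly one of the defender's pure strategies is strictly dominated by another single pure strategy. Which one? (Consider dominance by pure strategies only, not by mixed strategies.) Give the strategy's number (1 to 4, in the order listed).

4

The defender prefers columns that give the attacker less. Compare guard 4 with guard 1: 0 < 9, 9 < 10, 5 < 7.
So guard 1 strictly dominates guard 4 for the defender; guard 4 is strictly dominated.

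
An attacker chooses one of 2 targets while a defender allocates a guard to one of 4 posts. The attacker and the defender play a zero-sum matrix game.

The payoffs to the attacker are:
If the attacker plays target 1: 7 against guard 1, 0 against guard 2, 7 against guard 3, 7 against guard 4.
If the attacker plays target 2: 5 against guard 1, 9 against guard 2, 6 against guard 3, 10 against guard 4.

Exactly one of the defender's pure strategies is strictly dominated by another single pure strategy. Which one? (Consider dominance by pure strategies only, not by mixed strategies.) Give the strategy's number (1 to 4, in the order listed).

The defender prefers columns that give the attacker less. Compare guard 4 with guard 2: 0 < 7, 9 < 10.
So guard 2 strictly dominates guard 4 for the defender; guard 4 is strictly dominated.

4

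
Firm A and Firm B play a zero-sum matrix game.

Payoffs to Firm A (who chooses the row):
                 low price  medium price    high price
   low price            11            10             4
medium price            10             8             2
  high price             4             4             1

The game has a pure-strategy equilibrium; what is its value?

Row minima: 4, 2, 1 → Firm A's maximin is 4.
Column maxima: 11, 10, 4 → Firm B's minimax is 4.
They coincide at (low price, high price), so the value is 4.

4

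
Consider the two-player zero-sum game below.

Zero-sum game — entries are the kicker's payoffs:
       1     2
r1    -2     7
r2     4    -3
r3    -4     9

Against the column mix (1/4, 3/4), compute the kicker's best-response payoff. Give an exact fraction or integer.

23/4

r1: (-2)·(1/4) + (7)·(3/4) = 19/4.
r2: (4)·(1/4) + (-3)·(3/4) = -5/4.
r3: (-4)·(1/4) + (9)·(3/4) = 23/4.
The best pure response is r3 with expected payoff 23/4.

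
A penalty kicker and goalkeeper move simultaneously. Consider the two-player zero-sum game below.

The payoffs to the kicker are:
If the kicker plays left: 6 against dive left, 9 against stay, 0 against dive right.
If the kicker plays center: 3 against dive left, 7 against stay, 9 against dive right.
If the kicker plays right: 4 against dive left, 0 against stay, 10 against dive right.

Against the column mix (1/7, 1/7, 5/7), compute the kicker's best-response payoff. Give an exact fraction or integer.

55/7

left: (6)·(1/7) + (9)·(1/7) + (0)·(5/7) = 15/7.
center: (3)·(1/7) + (7)·(1/7) + (9)·(5/7) = 55/7.
right: (4)·(1/7) + (0)·(1/7) + (10)·(5/7) = 54/7.
The best pure response is center with expected payoff 55/7.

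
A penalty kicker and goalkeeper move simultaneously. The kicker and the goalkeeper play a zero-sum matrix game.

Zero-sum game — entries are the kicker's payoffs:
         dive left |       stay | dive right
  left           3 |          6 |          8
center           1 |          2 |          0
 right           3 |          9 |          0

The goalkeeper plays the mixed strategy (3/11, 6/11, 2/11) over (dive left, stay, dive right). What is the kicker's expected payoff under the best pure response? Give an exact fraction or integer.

63/11

left: (3)·(3/11) + (6)·(6/11) + (8)·(2/11) = 61/11.
center: (1)·(3/11) + (2)·(6/11) + (0)·(2/11) = 15/11.
right: (3)·(3/11) + (9)·(6/11) + (0)·(2/11) = 63/11.
The best pure response is right with expected payoff 63/11.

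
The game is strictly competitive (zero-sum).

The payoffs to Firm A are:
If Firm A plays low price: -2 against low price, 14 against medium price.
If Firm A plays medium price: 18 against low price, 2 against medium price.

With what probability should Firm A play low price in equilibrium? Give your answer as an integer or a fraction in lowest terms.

Row minima are -2 and 2, so Firm A's maximin is 2; column maxima are 18 and 14, so Firm B's minimax is 14. These differ, so the equilibrium is in mixed strategies.
Let Firm A play low price with probability p. Firm B is indifferent when −2p + 18(1−p) = 14p + 2(1−p), giving p = 1/2.

1/2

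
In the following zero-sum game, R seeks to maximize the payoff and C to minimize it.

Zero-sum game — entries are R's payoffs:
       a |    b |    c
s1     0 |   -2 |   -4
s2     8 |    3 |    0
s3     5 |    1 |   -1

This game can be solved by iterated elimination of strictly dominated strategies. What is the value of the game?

Row s1 is strictly dominated by row s2 (8>0, 3>-2, 0>-4); eliminate s1.
Column b is strictly dominated by c for C (0<3, -1<1); eliminate b.
Column a is strictly dominated by c for C (0<8, -1<5); eliminate a.
Row s3 is strictly dominated by row s2 (0>-1); eliminate s3.
Only (s2, c) remains, with payoff 0.

0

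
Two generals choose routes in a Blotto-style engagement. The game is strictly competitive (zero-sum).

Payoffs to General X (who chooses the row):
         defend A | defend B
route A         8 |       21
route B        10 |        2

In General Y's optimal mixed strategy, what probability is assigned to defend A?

19/21

Row minima are 8 and 2, so General X's maximin is 8; column maxima are 10 and 21, so General Y's minimax is 10. These differ, so the equilibrium is in mixed strategies.
Let General Y play defend A with probability q. General X is indifferent when 8q + 21(1−q) = 10q + 2(1−q), giving q = 19/21.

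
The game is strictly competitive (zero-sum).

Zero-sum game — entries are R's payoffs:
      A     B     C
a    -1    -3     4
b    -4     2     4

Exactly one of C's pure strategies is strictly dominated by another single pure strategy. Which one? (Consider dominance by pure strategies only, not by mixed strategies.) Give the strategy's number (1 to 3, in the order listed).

C prefers columns that give R less. Compare C with A: -1 < 4, -4 < 4.
So A strictly dominates C for C; C is strictly dominated.

3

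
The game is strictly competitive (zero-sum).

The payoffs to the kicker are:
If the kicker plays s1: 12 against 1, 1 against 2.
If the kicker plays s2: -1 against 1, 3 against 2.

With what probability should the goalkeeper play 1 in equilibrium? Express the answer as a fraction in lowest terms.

Row minima are 1 and -1, so the kicker's maximin is 1; column maxima are 12 and 3, so the goalkeeper's minimax is 3. These differ, so the equilibrium is in mixed strategies.
Let the goalkeeper play 1 with probability q. The kicker is indifferent when 12q + (1−q) = −q + 3(1−q), giving q = 2/15.

2/15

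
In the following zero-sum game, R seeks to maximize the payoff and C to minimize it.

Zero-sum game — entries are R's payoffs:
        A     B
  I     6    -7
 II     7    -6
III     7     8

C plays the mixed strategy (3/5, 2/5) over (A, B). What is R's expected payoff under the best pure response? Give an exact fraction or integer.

I: (6)·(3/5) + (-7)·(2/5) = 4/5.
II: (7)·(3/5) + (-6)·(2/5) = 9/5.
III: (7)·(3/5) + (8)·(2/5) = 37/5.
The best pure response is III with expected payoff 37/5.

37/5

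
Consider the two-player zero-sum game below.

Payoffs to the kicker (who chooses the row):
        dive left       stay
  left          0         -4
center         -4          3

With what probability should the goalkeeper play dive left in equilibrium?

Row minima are -4 and -4, so the kicker's maximin is -4; column maxima are 0 and 3, so the goalkeeper's minimax is 0. These differ, so the equilibrium is in mixed strategies.
Let the goalkeeper play dive left with probability q. The kicker is indifferent when −4(1−q) = −4q + 3(1−q), giving q = 7/11.

7/11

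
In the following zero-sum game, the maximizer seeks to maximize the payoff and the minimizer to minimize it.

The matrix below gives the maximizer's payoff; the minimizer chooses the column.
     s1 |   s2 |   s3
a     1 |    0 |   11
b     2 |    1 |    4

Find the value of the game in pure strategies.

Row minima: 0, 1 → the maximizer's maximin is 1.
Column maxima: 2, 1, 11 → the minimizer's minimax is 1.
They coincide at (b, s2), so the value is 1.

1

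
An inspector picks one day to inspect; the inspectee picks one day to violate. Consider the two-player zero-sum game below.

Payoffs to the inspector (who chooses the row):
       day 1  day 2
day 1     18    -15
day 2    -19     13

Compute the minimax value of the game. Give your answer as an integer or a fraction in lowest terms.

-51/65

Row minima are -15 and -19, so the inspector's maximin is -15; column maxima are 18 and 13, so the inspectee's minimax is 13. These differ, so the equilibrium is in mixed strategies.
Let the inspector play day 1 with probability p. The inspectee is indifferent when 18p − 19(1−p) = −15p + 13(1−p), giving p = 32/65.
Let the inspectee play day 1 with probability q. The inspector is indifferent when 18q − 15(1−q) = −19q + 13(1−q), giving q = 28/65.
The value is 18·(28/65) + (-15)·(37/65) = -51/65.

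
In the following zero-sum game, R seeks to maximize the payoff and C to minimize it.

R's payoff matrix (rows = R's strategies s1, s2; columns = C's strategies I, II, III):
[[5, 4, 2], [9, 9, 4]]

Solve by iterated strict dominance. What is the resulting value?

Column II is strictly dominated by III for C (2<4, 4<9); eliminate II.
Column I is strictly dominated by III for C (2<5, 4<9); eliminate I.
Row s1 is strictly dominated by row s2 (4>2); eliminate s1.
Only (s2, III) remains, with payoff 4.

4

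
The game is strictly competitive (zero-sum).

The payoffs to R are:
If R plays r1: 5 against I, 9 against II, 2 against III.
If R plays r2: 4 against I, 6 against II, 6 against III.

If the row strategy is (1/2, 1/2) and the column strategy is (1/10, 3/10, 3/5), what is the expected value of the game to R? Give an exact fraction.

Against (1/10, 3/10, 3/5), each row's expected payoff is r1: 22/5; r2: 29/5.
Taking the (1/2, 1/2)-weighted average: (1/2)·(22/5) + (1/2)·(29/5) = 51/10.

51/10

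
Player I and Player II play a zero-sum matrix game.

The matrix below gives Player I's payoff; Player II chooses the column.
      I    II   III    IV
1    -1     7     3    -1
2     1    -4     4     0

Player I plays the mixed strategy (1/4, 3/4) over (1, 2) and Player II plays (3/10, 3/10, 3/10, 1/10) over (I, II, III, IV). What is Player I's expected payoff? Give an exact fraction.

Against (3/10, 3/10, 3/10, 1/10), each row's expected payoff is 1: 13/5; 2: 3/10.
Taking the (1/4, 3/4)-weighted average: (1/4)·(13/5) + (3/4)·(3/10) = 7/8.

7/8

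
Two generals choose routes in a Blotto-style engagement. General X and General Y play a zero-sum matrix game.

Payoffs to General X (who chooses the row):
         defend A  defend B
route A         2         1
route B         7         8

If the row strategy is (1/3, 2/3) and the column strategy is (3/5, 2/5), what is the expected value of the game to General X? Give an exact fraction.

Against (3/5, 2/5), each row's expected payoff is route A: 8/5; route B: 37/5.
Taking the (1/3, 2/3)-weighted average: (1/3)·(8/5) + (2/3)·(37/5) = 82/15.

82/15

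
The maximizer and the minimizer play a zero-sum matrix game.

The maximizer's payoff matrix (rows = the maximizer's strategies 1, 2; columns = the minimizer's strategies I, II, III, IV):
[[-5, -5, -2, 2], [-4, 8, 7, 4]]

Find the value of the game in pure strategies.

Row minima: -5, -4 → the maximizer's maximin is -4.
Column maxima: -4, 8, 7, 4 → the minimizer's minimax is -4.
They coincide at (2, I), so the value is -4.

-4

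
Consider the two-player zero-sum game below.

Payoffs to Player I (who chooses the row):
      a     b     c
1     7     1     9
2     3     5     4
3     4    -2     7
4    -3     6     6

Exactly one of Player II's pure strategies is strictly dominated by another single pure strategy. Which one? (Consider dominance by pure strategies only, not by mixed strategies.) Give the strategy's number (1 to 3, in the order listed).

Player II prefers columns that give Player I less. Compare c with a: 7 < 9, 3 < 4, 4 < 7, -3 < 6.
So a strictly dominates c for Player II; c is strictly dominated.

3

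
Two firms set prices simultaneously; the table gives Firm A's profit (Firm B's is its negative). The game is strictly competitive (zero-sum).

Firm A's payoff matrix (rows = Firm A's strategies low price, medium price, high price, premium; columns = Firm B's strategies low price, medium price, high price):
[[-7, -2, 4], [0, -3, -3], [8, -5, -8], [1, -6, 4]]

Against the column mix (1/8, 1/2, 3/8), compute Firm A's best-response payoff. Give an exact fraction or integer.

low price: (-7)·(1/8) + (-2)·(1/2) + (4)·(3/8) = -3/8.
medium price: (0)·(1/8) + (-3)·(1/2) + (-3)·(3/8) = -21/8.
high price: (8)·(1/8) + (-5)·(1/2) + (-8)·(3/8) = -9/2.
premium: (1)·(1/8) + (-6)·(1/2) + (4)·(3/8) = -11/8.
The best pure response is low price with expected payoff -3/8.

-3/8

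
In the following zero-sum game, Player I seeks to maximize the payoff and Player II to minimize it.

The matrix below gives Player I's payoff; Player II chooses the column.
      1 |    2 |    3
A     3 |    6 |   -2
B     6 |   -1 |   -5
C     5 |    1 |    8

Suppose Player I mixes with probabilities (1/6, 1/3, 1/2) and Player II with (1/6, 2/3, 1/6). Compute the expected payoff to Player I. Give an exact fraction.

35/18

Against (1/6, 2/3, 1/6), each row's expected payoff is A: 25/6; B: -1/2; C: 17/6.
Taking the (1/6, 1/3, 1/2)-weighted average: (1/6)·(25/6) + (1/3)·(-1/2) + (1/2)·(17/6) = 35/18.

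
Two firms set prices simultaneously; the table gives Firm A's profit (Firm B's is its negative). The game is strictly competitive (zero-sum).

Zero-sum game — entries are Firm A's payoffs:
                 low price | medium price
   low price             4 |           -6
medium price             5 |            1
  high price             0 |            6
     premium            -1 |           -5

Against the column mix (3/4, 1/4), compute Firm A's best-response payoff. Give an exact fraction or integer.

4

low price: (4)·(3/4) + (-6)·(1/4) = 3/2.
medium price: (5)·(3/4) + (1)·(1/4) = 4.
high price: (0)·(3/4) + (6)·(1/4) = 3/2.
premium: (-1)·(3/4) + (-5)·(1/4) = -2.
The best pure response is medium price with expected payoff 4.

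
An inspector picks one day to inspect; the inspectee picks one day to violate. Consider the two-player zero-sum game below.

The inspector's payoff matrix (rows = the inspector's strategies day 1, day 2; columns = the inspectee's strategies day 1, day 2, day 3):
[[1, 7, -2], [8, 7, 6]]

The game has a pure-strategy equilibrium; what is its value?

6

Row minima: -2, 6 → the inspector's maximin is 6.
Column maxima: 8, 7, 6 → the inspectee's minimax is 6.
They coincide at (day 2, day 3), so the value is 6.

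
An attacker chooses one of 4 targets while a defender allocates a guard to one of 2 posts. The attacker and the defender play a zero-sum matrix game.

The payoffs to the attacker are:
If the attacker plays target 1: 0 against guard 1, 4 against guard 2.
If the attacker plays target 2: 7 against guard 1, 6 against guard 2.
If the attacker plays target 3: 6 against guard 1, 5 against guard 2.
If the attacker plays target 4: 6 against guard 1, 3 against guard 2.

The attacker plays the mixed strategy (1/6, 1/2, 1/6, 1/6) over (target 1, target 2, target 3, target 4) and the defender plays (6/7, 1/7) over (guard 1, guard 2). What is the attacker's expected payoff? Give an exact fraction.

38/7

Against (6/7, 1/7), each row's expected payoff is target 1: 4/7; target 2: 48/7; target 3: 41/7; target 4: 39/7.
Taking the (1/6, 1/2, 1/6, 1/6)-weighted average: (1/6)·(4/7) + (1/2)·(48/7) + (1/6)·(41/7) + (1/6)·(39/7) = 38/7.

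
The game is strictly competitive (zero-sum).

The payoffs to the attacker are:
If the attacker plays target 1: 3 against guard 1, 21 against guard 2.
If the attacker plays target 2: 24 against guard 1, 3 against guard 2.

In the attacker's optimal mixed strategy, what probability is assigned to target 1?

Row minima are 3 and 3, so the attacker's maximin is 3; column maxima are 24 and 21, so the defender's minimax is 21. These differ, so the equilibrium is in mixed strategies.
Let the attacker play target 1 with probability p. The defender is indifferent when 3p + 24(1−p) = 21p + 3(1−p), giving p = 7/13.

7/13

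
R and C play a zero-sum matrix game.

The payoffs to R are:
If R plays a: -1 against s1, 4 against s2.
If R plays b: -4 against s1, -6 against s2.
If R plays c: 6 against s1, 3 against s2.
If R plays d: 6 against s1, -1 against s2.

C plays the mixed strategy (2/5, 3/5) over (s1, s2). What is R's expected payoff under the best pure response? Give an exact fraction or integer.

21/5

a: (-1)·(2/5) + (4)·(3/5) = 2.
b: (-4)·(2/5) + (-6)·(3/5) = -26/5.
c: (6)·(2/5) + (3)·(3/5) = 21/5.
d: (6)·(2/5) + (-1)·(3/5) = 9/5.
The best pure response is c with expected payoff 21/5.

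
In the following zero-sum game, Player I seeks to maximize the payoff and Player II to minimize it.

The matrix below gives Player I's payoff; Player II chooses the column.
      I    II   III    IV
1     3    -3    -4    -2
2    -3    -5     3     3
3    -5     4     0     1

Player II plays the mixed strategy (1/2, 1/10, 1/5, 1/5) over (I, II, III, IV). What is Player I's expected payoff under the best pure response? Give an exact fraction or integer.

1: (3)·(1/2) + (-3)·(1/10) + (-4)·(1/5) + (-2)·(1/5) = 0.
2: (-3)·(1/2) + (-5)·(1/10) + (3)·(1/5) + (3)·(1/5) = -4/5.
3: (-5)·(1/2) + (4)·(1/10) + (0)·(1/5) + (1)·(1/5) = -19/10.
The best pure response is 1 with expected payoff 0.

0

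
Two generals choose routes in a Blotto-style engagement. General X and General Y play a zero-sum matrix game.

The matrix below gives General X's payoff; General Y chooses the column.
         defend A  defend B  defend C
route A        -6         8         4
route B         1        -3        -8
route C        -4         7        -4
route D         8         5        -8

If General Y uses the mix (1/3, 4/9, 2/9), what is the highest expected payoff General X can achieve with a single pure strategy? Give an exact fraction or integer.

28/9

route A: (-6)·(1/3) + (8)·(4/9) + (4)·(2/9) = 22/9.
route B: (1)·(1/3) + (-3)·(4/9) + (-8)·(2/9) = -25/9.
route C: (-4)·(1/3) + (7)·(4/9) + (-4)·(2/9) = 8/9.
route D: (8)·(1/3) + (5)·(4/9) + (-8)·(2/9) = 28/9.
The best pure response is route D with expected payoff 28/9.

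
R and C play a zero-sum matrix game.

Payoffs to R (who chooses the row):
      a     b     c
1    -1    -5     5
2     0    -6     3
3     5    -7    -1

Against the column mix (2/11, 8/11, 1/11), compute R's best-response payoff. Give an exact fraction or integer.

1: (-1)·(2/11) + (-5)·(8/11) + (5)·(1/11) = -37/11.
2: (0)·(2/11) + (-6)·(8/11) + (3)·(1/11) = -45/11.
3: (5)·(2/11) + (-7)·(8/11) + (-1)·(1/11) = -47/11.
The best pure response is 1 with expected payoff -37/11.

-37/11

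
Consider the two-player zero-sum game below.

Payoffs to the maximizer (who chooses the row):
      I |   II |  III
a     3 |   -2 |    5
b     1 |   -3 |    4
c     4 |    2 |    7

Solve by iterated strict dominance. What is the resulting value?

2

Column I is strictly dominated by II for the minimizer (-2<3, -3<1, 2<4); eliminate I.
Row b is strictly dominated by row a (-2>-3, 5>4); eliminate b.
Row a is strictly dominated by row c (2>-2, 7>5); eliminate a.
Column III is strictly dominated by II for the minimizer (2<7); eliminate III.
Only (c, II) remains, with payoff 2.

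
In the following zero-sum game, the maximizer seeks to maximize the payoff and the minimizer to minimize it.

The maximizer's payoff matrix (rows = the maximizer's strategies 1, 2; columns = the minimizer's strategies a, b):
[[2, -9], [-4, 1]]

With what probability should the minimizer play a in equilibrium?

5/8

Row minima are -9 and -4, so the maximizer's maximin is -4; column maxima are 2 and 1, so the minimizer's minimax is 1. These differ, so the equilibrium is in mixed strategies.
Let the minimizer play a with probability q. The maximizer is indifferent when 2q − 9(1−q) = −4q + (1−q), giving q = 5/8.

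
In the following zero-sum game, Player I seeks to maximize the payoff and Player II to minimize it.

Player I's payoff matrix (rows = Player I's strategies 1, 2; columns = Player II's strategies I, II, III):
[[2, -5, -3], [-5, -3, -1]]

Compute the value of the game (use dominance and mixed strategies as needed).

Column III is strictly dominated by II for Player II (it gives Player I more in every row).
The remaining 2×2 game on (1, 2) × (I, II) has no saddle point. Let Player I play 1 with probability p; indifference gives 2p − 5(1−p) = −5p − 3(1−p), so p = 2/9.
Similarly Player II's optimal q on I is 2/9, and the value is 2·(2/9) + (-5)·(7/9) = -31/9.

-31/9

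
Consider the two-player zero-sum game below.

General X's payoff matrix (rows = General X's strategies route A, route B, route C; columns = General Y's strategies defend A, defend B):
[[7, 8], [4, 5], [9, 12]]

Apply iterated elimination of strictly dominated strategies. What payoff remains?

9

Row route A is strictly dominated by row route C (9>7, 12>8); eliminate route A.
Column defend B is strictly dominated by defend A for General Y (4<5, 9<12); eliminate defend B.
Row route B is strictly dominated by row route C (9>4); eliminate route B.
Only (route C, defend A) remains, with payoff 9.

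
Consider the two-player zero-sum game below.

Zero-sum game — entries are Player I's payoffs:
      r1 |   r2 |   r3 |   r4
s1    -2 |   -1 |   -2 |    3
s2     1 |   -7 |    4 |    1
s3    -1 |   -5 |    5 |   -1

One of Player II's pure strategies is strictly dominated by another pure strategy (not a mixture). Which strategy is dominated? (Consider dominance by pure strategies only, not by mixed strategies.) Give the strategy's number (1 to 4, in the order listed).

4

Player II prefers columns that give Player I less. Compare r4 with r2: -1 < 3, -7 < 1, -5 < -1.
So r2 strictly dominates r4 for Player II; r4 is strictly dominated.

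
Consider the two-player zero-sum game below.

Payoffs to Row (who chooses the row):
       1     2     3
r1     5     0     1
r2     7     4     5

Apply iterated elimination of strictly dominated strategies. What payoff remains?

4

Row r1 is strictly dominated by row r2 (7>5, 4>0, 5>1); eliminate r1.
Column 1 is strictly dominated by 2 for Column (4<7); eliminate 1.
Column 3 is strictly dominated by 2 for Column (4<5); eliminate 3.
Only (r2, 2) remains, with payoff 4.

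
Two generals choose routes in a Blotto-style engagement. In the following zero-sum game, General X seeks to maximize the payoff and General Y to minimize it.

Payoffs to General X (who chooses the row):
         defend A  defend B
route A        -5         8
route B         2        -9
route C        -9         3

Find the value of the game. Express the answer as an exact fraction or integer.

-29/24

Row route C is strictly dominated by row route A, so General X never plays it.
The remaining 2×2 game on (route A, route B) × (defend A, defend B) has no saddle point. Let General X play route A with probability p; indifference gives −5p + 2(1−p) = 8p − 9(1−p), so p = 11/24.
Similarly General Y's optimal q on defend A is 17/24, and the value is -5·(17/24) + (8)·(7/24) = -29/24.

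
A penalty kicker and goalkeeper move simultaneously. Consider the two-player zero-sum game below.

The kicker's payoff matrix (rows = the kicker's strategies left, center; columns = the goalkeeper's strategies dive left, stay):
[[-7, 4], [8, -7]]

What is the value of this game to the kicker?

Row minima are -7 and -7, so the kicker's maximin is -7; column maxima are 8 and 4, so the goalkeeper's minimax is 4. These differ, so the equilibrium is in mixed strategies.
Let the kicker play left with probability p. The goalkeeper is indifferent when −7p + 8(1−p) = 4p − 7(1−p), giving p = 15/26.
Let the goalkeeper play dive left with probability q. The kicker is indifferent when −7q + 4(1−q) = 8q − 7(1−q), giving q = 11/26.
The value is -7·(11/26) + (4)·(15/26) = -17/26.

-17/26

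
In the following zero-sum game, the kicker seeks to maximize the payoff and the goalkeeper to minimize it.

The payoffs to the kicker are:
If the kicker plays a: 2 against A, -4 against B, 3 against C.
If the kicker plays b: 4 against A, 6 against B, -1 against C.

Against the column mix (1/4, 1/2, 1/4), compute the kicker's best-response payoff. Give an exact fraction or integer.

a: (2)·(1/4) + (-4)·(1/2) + (3)·(1/4) = -3/4.
b: (4)·(1/4) + (6)·(1/2) + (-1)·(1/4) = 15/4.
The best pure response is b with expected payoff 15/4.

15/4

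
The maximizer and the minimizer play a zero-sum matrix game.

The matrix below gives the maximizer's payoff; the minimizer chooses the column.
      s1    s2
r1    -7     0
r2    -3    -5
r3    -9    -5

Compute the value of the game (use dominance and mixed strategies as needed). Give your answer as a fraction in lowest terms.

-35/9

Row r3 is strictly dominated by row r1, so the maximizer never plays it.
The remaining 2×2 game on (r1, r2) × (s1, s2) has no saddle point. Let the maximizer play r1 with probability p; indifference gives −7p − 3(1−p) = −5(1−p), so p = 2/9.
Similarly the minimizer's optimal q on s1 is 5/9, and the value is -7·(5/9) + (0)·(4/9) = -35/9.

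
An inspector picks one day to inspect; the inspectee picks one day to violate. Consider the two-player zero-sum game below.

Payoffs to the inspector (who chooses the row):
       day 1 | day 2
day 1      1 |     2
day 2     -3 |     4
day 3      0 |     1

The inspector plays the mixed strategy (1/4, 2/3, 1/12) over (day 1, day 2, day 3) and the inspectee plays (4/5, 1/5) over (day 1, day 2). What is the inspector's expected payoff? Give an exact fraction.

-3/4

Against (4/5, 1/5), each row's expected payoff is day 1: 6/5; day 2: -8/5; day 3: 1/5.
Taking the (1/4, 2/3, 1/12)-weighted average: (1/4)·(6/5) + (2/3)·(-8/5) + (1/12)·(1/5) = -3/4.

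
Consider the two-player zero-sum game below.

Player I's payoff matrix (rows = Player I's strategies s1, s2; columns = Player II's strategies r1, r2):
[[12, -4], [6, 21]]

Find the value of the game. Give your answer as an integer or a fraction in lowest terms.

276/31

Row minima are -4 and 6, so Player I's maximin is 6; column maxima are 12 and 21, so Player II's minimax is 12. These differ, so the equilibrium is in mixed strategies.
Let Player I play s1 with probability p. Player II is indifferent when 12p + 6(1−p) = −4p + 21(1−p), giving p = 15/31.
Let Player II play r1 with probability q. Player I is indifferent when 12q − 4(1−q) = 6q + 21(1−q), giving q = 25/31.
The value is 12·(25/31) + (-4)·(6/31) = 276/31.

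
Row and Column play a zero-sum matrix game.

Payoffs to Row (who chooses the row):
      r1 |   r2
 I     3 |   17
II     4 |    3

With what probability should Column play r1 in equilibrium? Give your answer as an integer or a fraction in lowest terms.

14/15

Row minima are 3 and 3, so Row's maximin is 3; column maxima are 4 and 17, so Column's minimax is 4. These differ, so the equilibrium is in mixed strategies.
Let Column play r1 with probability q. Row is indifferent when 3q + 17(1−q) = 4q + 3(1−q), giving q = 14/15.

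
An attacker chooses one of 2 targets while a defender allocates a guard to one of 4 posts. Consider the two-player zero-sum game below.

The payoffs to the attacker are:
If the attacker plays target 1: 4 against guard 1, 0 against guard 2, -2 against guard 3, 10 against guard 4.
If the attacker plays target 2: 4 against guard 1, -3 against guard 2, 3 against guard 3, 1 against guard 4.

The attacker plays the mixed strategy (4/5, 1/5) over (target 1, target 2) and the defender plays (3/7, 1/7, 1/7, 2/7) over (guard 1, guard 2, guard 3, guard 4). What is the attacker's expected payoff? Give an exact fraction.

Against (3/7, 1/7, 1/7, 2/7), each row's expected payoff is target 1: 30/7; target 2: 2.
Taking the (4/5, 1/5)-weighted average: (4/5)·(30/7) + (1/5)·(2) = 134/35.

134/35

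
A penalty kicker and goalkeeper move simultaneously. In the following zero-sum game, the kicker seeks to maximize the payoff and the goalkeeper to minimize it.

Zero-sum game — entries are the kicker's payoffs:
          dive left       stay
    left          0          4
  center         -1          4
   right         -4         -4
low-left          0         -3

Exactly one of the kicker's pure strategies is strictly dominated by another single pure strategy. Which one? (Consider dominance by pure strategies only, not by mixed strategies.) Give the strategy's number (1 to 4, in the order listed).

Compare right with left: 0 > -4, 4 > -4.
So left strictly dominates right for the kicker; right is strictly dominated.

3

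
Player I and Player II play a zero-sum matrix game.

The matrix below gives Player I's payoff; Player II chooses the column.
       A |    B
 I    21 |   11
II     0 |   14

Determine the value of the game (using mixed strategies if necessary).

49/4

Row minima are 11 and 0, so Player I's maximin is 11; column maxima are 21 and 14, so Player II's minimax is 14. These differ, so the equilibrium is in mixed strategies.
Let Player I play I with probability p. Player II is indifferent when 21p = 11p + 14(1−p), giving p = 7/12.
Let Player II play A with probability q. Player I is indifferent when 21q + 11(1−q) = 14(1−q), giving q = 1/8.
The value is 21·(1/8) + (11)·(7/8) = 49/4.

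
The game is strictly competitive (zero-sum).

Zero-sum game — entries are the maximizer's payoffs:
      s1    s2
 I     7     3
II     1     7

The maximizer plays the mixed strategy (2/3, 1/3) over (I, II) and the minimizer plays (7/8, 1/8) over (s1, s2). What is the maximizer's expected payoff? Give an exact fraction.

Against (7/8, 1/8), each row's expected payoff is I: 13/2; II: 7/4.
Taking the (2/3, 1/3)-weighted average: (2/3)·(13/2) + (1/3)·(7/4) = 59/12.

59/12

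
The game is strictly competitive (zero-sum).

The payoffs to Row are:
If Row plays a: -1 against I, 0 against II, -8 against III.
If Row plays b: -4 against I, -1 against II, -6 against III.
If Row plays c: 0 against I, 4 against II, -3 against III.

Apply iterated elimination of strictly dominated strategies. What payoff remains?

Column I is strictly dominated by III for Column (-8<-1, -6<-4, -3<0); eliminate I.
Column II is strictly dominated by III for Column (-8<0, -6<-1, -3<4); eliminate II.
Row b is strictly dominated by row c (-3>-6); eliminate b.
Row a is strictly dominated by row c (-3>-8); eliminate a.
Only (c, III) remains, with payoff -3.

-3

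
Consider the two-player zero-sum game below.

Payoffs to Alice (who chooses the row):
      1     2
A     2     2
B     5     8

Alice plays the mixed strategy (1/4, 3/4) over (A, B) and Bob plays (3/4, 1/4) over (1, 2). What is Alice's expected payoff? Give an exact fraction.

77/16

Against (3/4, 1/4), each row's expected payoff is A: 2; B: 23/4.
Taking the (1/4, 3/4)-weighted average: (1/4)·(2) + (3/4)·(23/4) = 77/16.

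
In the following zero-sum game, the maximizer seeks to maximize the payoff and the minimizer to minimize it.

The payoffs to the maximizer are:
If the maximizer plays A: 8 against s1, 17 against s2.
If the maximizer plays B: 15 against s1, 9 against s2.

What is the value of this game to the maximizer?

Row minima are 8 and 9, so the maximizer's maximin is 9; column maxima are 15 and 17, so the minimizer's minimax is 15. These differ, so the equilibrium is in mixed strategies.
Let the maximizer play A with probability p. The minimizer is indifferent when 8p + 15(1−p) = 17p + 9(1−p), giving p = 2/5.
Let the minimizer play s1 with probability q. The maximizer is indifferent when 8q + 17(1−q) = 15q + 9(1−q), giving q = 8/15.
The value is 8·(8/15) + (17)·(7/15) = 61/5.

61/5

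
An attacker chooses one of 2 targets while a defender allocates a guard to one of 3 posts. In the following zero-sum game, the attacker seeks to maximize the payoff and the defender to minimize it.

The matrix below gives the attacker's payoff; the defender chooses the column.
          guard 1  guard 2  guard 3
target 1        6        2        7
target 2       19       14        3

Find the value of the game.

Column guard 1 is strictly dominated by guard 2 for the defender (it gives the attacker more in every row).
The remaining 2×2 game on (target 1, target 2) × (guard 2, guard 3) has no saddle point. Let the attacker play target 1 with probability p; indifference gives 2p + 14(1−p) = 7p + 3(1−p), so p = 11/16.
Similarly the defender's optimal q on guard 2 is 1/4, and the value is 2·(1/4) + (7)·(3/4) = 23/4.

23/4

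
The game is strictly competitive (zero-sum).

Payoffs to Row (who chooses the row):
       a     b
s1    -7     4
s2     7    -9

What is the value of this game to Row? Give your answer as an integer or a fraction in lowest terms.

-35/27

Row minima are -7 and -9, so Row's maximin is -7; column maxima are 7 and 4, so Column's minimax is 4. These differ, so the equilibrium is in mixed strategies.
Let Row play s1 with probability p. Column is indifferent when −7p + 7(1−p) = 4p − 9(1−p), giving p = 16/27.
Let Column play a with probability q. Row is indifferent when −7q + 4(1−q) = 7q − 9(1−q), giving q = 13/27.
The value is -7·(13/27) + (4)·(14/27) = -35/27.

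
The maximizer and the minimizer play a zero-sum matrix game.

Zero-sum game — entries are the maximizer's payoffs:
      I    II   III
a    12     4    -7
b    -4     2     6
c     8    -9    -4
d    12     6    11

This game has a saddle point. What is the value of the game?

6

Row minima: -7, -4, -9, 6 → the maximizer's maximin is 6.
Column maxima: 12, 6, 11 → the minimizer's minimax is 6.
They coincide at (d, II), so the value is 6.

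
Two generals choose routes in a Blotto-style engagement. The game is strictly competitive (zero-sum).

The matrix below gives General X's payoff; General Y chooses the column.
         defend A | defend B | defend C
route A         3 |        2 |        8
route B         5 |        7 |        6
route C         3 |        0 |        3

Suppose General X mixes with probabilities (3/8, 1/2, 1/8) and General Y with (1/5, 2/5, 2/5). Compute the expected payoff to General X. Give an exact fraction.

Against (1/5, 2/5, 2/5), each row's expected payoff is route A: 23/5; route B: 31/5; route C: 9/5.
Taking the (3/8, 1/2, 1/8)-weighted average: (3/8)·(23/5) + (1/2)·(31/5) + (1/8)·(9/5) = 101/20.

101/20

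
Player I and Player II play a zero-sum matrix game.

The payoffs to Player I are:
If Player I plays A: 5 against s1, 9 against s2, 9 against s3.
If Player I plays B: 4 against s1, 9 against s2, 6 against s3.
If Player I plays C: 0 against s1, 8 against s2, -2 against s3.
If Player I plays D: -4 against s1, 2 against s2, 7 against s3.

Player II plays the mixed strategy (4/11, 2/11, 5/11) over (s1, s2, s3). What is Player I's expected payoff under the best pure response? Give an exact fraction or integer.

83/11

A: (5)·(4/11) + (9)·(2/11) + (9)·(5/11) = 83/11.
B: (4)·(4/11) + (9)·(2/11) + (6)·(5/11) = 64/11.
C: (0)·(4/11) + (8)·(2/11) + (-2)·(5/11) = 6/11.
D: (-4)·(4/11) + (2)·(2/11) + (7)·(5/11) = 23/11.
The best pure response is A with expected payoff 83/11.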